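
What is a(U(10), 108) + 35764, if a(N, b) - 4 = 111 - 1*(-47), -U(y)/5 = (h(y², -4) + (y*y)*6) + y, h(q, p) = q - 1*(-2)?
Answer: 35926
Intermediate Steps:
h(q, p) = 2 + q (h(q, p) = q + 2 = 2 + q)
U(y) = -10 - 35*y² - 5*y (U(y) = -5*(((2 + y²) + (y*y)*6) + y) = -5*(((2 + y²) + y²*6) + y) = -5*(((2 + y²) + 6*y²) + y) = -5*((2 + 7*y²) + y) = -5*(2 + y + 7*y²) = -10 - 35*y² - 5*y)
a(N, b) = 162 (a(N, b) = 4 + (111 - 1*(-47)) = 4 + (111 + 47) = 4 + 158 = 162)
a(U(10), 108) + 35764 = 162 + 35764 = 35926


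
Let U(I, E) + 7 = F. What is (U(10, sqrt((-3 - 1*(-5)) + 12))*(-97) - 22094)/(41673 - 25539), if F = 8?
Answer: -7397/5378 ≈ -1.3754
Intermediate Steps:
U(I, E) = 1 (U(I, E) = -7 + 8 = 1)
(U(10, sqrt((-3 - 1*(-5)) + 12))*(-97) - 22094)/(41673 - 25539) = (1*(-97) - 22094)/(41673 - 25539) = (-97 - 22094)/16134 = -22191*1/16134 = -7397/5378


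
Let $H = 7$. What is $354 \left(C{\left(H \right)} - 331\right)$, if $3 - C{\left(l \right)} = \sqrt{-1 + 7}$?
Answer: $-116112 - 354 \sqrt{6} \approx -1.1698 \cdot 10^{5}$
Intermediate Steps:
$C{\left(l \right)} = 3 - \sqrt{6}$ ($C{\left(l \right)} = 3 - \sqrt{-1 + 7} = 3 - \sqrt{6}$)
$354 \left(C{\left(H \right)} - 331\right) = 354 \left(\left(3 - \sqrt{6}\right) - 331\right) = 354 \left(-328 - \sqrt{6}\right) = -116112 - 354 \sqrt{6}$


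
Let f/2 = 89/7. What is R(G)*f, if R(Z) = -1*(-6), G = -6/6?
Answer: 1068/7 ≈ 152.57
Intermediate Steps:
G = -1 (G = -6*⅙ = -1)
f = 178/7 (f = 2*(89/7) = 178/7 ≈ 25.429)
R(Z) = 6
R(G)*f = 6*(178/7) = 1068/7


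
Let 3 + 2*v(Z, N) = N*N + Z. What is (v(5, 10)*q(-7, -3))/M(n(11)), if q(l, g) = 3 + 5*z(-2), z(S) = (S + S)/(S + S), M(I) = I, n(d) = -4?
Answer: -102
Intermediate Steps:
z(S) = 1 (z(S) = (2*S)/((2*S)) = (2*S)*(1/(2*S)) = 1)
v(Z, N) = -3/2 + Z/2 + N**2/2 (v(Z, N) = -3/2 + (N*N + Z)/2 = -3/2 + (N**2 + Z)/2 = -3/2 + (Z + N**2)/2 = -3/2 + (Z/2 + N**2/2) = -3/2 + Z/2 + N**2/2)
q(l, g) = 8 (q(l, g) = 3 + 5*1 = 3 + 5 = 8)
(v(5, 10)*q(-7, -3))/M(n(11)) = ((-3/2 + (1/2)*5 + (1/2)*10**2)*8)/(-4) = ((-3/2 + 5/2 + (1/2)*100)*8)*(-1/4) = ((-3/2 + 5/2 + 50)*8)*(-1/4) = (51*8)*(-1/4) = 408*(-1/4) = -102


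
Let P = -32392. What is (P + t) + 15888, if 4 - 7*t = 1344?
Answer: -116868/7 ≈ -16695.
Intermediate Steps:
t = -1340/7 (t = 4/7 - 1/7*1344 = 4/7 - 192 = -1340/7 ≈ -191.43)
(P + t) + 15888 = (-32392 - 1340/7) + 15888 = -228084/7 + 15888 = -116868/7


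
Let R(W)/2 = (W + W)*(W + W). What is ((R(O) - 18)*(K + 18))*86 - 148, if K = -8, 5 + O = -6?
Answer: 816852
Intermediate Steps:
O = -11 (O = -5 - 6 = -11)
R(W) = 8*W² (R(W) = 2*((W + W)*(W + W)) = 2*((2*W)*(2*W)) = 2*(4*W²) = 8*W²)
((R(O) - 18)*(K + 18))*86 - 148 = ((8*(-11)² - 18)*(-8 + 18))*86 - 148 = ((8*121 - 18)*10)*86 - 148 = ((968 - 18)*10)*86 - 148 = (950*10)*86 - 148 = 9500*86 - 148 = 817000 - 148 = 816852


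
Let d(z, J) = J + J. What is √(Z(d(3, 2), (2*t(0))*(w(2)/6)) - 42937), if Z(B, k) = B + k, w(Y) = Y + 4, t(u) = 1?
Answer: I*√42931 ≈ 207.2*I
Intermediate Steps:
w(Y) = 4 + Y
d(z, J) = 2*J
√(Z(d(3, 2), (2*t(0))*(w(2)/6)) - 42937) = √((2*2 + (2*1)*((4 + 2)/6)) - 42937) = √((4 + 2*(6*(⅙))) - 42937) = √((4 + 2*1) - 42937) = √((4 + 2) - 42937) = √(6 - 42937) = √(-42931) = I*√42931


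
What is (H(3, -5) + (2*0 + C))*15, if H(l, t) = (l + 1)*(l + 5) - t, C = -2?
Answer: 525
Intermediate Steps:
H(l, t) = -t + (1 + l)*(5 + l) (H(l, t) = (1 + l)*(5 + l) - t = -t + (1 + l)*(5 + l))
(H(3, -5) + (2*0 + C))*15 = ((5 + 3² - 1*(-5) + 6*3) + (2*0 - 2))*15 = ((5 + 9 + 5 + 18) + (0 - 2))*15 = (37 - 2)*15 = 35*15 = 525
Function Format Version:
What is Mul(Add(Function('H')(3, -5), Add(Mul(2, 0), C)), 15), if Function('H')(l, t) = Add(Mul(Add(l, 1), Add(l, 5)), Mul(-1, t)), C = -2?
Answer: 525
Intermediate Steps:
Function('H')(l, t) = Add(Mul(-1, t), Mul(Add(1, l), Add(5, l))) (Function('H')(l, t) = Add(Mul(Add(1, l), Add(5, l)), Mul(-1, t)) = Add(Mul(-1, t), Mul(Add(1, l), Add(5, l))))
Mul(Add(Function('H')(3, -5), Add(Mul(2, 0), C)), 15) = Mul(Add(Add(5, Pow(3, 2), Mul(-1, -5), Mul(6, 3)), Add(Mul(2, 0), -2)), 15) = Mul(Add(Add(5, 9, 5, 18), Add(0, -2)), 15) = Mul(Add(37, -2), 15) = Mul(35, 15) = 525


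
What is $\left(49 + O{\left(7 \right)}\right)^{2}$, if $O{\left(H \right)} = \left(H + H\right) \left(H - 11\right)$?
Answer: $49$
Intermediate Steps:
$O{\left(H \right)} = 2 H \left(-11 + H\right)$
$\left(49 + O{\left(7 \right)}\right)^{2} = \left(49 + 2 \cdot 7 \left(-11 + 7\right)\right)^{2} = \left(49 + 2 \cdot 7 \left(-4\right)\right)^{2} = \left(49 - 56\right)^{2} = \left(-7\right)^{2} = 49$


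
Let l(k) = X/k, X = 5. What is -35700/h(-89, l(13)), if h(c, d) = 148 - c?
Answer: -11900/79 ≈ -150.63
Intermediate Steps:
l(k) = 5/k
-35700/h(-89, l(13)) = -35700/(148 - 1*(-89)) = -35700/(148 + 89) = -35700/237 = -35700*1/237 = -11900/79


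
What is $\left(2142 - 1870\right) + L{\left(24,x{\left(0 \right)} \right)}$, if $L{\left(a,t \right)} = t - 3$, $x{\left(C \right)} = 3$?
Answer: $272$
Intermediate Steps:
$L{\left(a,t \right)} = -3 + t$
$\left(2142 - 1870\right) + L{\left(24,x{\left(0 \right)} \right)} = \left(2142 - 1870\right) + \left(-3 + 3\right) = 272 + 0 = 272$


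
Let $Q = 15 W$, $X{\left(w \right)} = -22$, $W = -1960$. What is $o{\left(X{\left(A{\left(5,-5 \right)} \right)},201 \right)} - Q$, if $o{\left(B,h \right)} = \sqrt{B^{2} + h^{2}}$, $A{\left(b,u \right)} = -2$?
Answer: $29400 + \sqrt{40885} \approx 29602.0$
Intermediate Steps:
$Q = -29400$ ($Q = 15 \left(-1960\right) = -29400$)
$o{\left(X{\left(A{\left(5,-5 \right)} \right)},201 \right)} - Q = \sqrt{\left(-22\right)^{2} + 201^{2}} - -29400 = \sqrt{484 + 40401} + 29400 = \sqrt{40885} + 29400 = 29400 + \sqrt{40885}$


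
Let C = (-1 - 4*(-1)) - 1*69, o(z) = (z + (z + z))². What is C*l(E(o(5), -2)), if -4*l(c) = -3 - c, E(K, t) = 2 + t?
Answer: -99/2 ≈ -49.500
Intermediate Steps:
o(z) = 9*z² (o(z) = (z + 2*z)² = (3*z)² = 9*z²)
l(c) = ¾ + c/4 (l(c) = -(-3 - c)/4 = ¾ + c/4)
C = -66 (C = (-1 + 4) - 69 = 3 - 69 = -66)
C*l(E(o(5), -2)) = -66*(¾ + (2 - 2)/4) = -66*(¾ + (¼)*0) = -66*(¾ + 0) = -66*¾ = -99/2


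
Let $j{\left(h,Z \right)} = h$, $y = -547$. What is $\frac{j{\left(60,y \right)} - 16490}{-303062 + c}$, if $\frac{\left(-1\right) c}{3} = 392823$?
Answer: $\frac{16430}{1481531} \approx 0.01109$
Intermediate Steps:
$c = -1178469$ ($c = \left(-3\right) 392823 = -1178469$)
$\frac{j{\left(60,y \right)} - 16490}{-303062 + c} = \frac{60 - 16490}{-303062 - 1178469} = - \frac{16430}{-1481531} = \left(-16430\right) \left(- \frac{1}{1481531}\right) = \frac{16430}{1481531}$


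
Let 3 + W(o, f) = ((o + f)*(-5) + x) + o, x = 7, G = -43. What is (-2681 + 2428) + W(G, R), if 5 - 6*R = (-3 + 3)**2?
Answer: -487/6 ≈ -81.167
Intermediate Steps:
R = 5/6 (R = 5/6 - (-3 + 3)**2/6 = 5/6 - 1/6*0**2 = 5/6 - 1/6*0 = 5/6 + 0 = 5/6 ≈ 0.83333)
W(o, f) = 4 - 5*f - 4*o (W(o, f) = -3 + (((o + f)*(-5) + 7) + o) = -3 + (((f + o)*(-5) + 7) + o) = -3 + (((-5*f - 5*o) + 7) + o) = -3 + ((7 - 5*f - 5*o) + o) = -3 + (7 - 5*f - 4*o) = 4 - 5*f - 4*o)
(-2681 + 2428) + W(G, R) = (-2681 + 2428) + (4 - 5*5/6 - 4*(-43)) = -253 + (4 - 25/6 + 172) = -253 + 1031/6 = -487/6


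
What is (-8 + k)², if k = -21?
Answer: 841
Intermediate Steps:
(-8 + k)² = (-8 - 21)² = (-29)² = 841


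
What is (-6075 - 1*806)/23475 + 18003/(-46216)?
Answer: -740632721/1084920600 ≈ -0.68266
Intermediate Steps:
(-6075 - 1*806)/23475 + 18003/(-46216) = (-6075 - 806)*(1/23475) + 18003*(-1/46216) = -6881*1/23475 - 18003/46216 = -6881/23475 - 18003/46216 = -740632721/1084920600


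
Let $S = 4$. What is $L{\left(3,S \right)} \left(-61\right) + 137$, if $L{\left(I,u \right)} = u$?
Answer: $-107$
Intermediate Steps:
$L{\left(3,S \right)} \left(-61\right) + 137 = 4 \left(-61\right) + 137 = -244 + 137 = -107$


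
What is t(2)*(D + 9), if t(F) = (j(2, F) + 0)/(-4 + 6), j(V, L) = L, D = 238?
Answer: 247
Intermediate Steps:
t(F) = F/2 (t(F) = (F + 0)/(-4 + 6) = F/2)
t(2)*(D + 9) = ((½)*2)*(238 + 9) = 1*247 = 247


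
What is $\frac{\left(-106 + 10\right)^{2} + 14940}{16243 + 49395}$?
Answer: $\frac{12078}{32819} \approx 0.36802$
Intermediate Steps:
$\frac{\left(-106 + 10\right)^{2} + 14940}{16243 + 49395} = \frac{\left(-96\right)^{2} + 14940}{65638} = \left(9216 + 14940\right) \frac{1}{65638} = 24156 \cdot \frac{1}{65638} = \frac{12078}{32819}$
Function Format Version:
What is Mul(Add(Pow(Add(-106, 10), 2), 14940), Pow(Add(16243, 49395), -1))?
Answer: Rational(12078, 32819) ≈ 0.36802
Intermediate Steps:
Mul(Add(Pow(Add(-106, 10), 2), 14940), Pow(Add(16243, 49395), -1)) = Mul(Add(Pow(-96, 2), 14940), Pow(65638, -1)) = Mul(Add(9216, 14940), Rational(1, 65638)) = Mul(24156, Rational(1, 65638)) = Rational(12078, 32819)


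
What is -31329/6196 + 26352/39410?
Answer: -535699449/122092180 ≈ -4.3877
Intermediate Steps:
-31329/6196 + 26352/39410 = -31329*1/6196 + 26352*(1/39410) = -31329/6196 + 13176/19705 = -535699449/122092180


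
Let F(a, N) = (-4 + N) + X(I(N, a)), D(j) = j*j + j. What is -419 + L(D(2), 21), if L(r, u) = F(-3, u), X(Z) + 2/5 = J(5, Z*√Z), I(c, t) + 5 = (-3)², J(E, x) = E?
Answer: -1987/5 ≈ -397.40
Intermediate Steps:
I(c, t) = 4 (I(c, t) = -5 + (-3)² = -5 + 9 = 4)
X(Z) = 23/5 (X(Z) = -⅖ + 5 = 23/5)
D(j) = j + j² (D(j) = j² + j = j + j²)
F(a, N) = ⅗ + N (F(a, N) = (-4 + N) + 23/5 = ⅗ + N)
L(r, u) = ⅗ + u
-419 + L(D(2), 21) = -419 + (⅗ + 21) = -419 + 108/5 = -1987/5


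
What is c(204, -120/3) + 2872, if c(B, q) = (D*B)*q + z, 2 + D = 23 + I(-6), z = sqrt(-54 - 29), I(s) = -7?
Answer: -111368 + I*sqrt(83) ≈ -1.1137e+5 + 9.1104*I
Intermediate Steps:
z = I*sqrt(83) (z = sqrt(-83) = I*sqrt(83) ≈ 9.1104*I)
D = 14 (D = -2 + (23 - 7) = -2 + 16 = 14)
c(B, q) = I*sqrt(83) + 14*B*q (c(B, q) = (14*B)*q + I*sqrt(83) = 14*B*q + I*sqrt(83) = I*sqrt(83) + 14*B*q)
c(204, -120/3) + 2872 = (I*sqrt(83) + 14*204*(-120/3)) + 2872 = (I*sqrt(83) + 14*204*(-120*1/3)) + 2872 = (I*sqrt(83) + 14*204*(-40)) + 2872 = (I*sqrt(83) - 114240) + 2872 = (-114240 + I*sqrt(83)) + 2872 = -111368 + I*sqrt(83)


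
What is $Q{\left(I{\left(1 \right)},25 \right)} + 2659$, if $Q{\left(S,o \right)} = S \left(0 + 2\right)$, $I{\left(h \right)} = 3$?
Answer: $2665$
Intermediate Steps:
$Q{\left(S,o \right)} = 2 S$ ($Q{\left(S,o \right)} = S 2 = 2 S$)
$Q{\left(I{\left(1 \right)},25 \right)} + 2659 = 2 \cdot 3 + 2659 = 6 + 2659 = 2665$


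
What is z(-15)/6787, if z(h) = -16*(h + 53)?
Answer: -608/6787 ≈ -0.089583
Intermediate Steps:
z(h) = -848 - 16*h (z(h) = -16*(53 + h) = -848 - 16*h)
z(-15)/6787 = (-848 - 16*(-15))/6787 = (-848 + 240)*(1/6787) = -608*1/6787 = -608/6787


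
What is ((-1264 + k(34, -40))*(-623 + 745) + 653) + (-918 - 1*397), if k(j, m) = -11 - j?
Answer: -160360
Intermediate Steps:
((-1264 + k(34, -40))*(-623 + 745) + 653) + (-918 - 1*397) = ((-1264 + (-11 - 1*34))*(-623 + 745) + 653) + (-918 - 1*397) = ((-1264 + (-11 - 34))*122 + 653) + (-918 - 397) = ((-1264 - 45)*122 + 653) - 1315 = (-1309*122 + 653) - 1315 = (-159698 + 653) - 1315 = -159045 - 1315 = -160360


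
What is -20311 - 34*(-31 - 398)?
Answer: -5725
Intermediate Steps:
-20311 - 34*(-31 - 398) = -20311 - 34*(-429) = -20311 - 1*(-14586) = -20311 + 14586 = -5725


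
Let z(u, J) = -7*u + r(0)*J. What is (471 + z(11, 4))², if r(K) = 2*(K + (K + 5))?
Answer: 188356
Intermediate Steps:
r(K) = 10 + 4*K (r(K) = 2*(K + (5 + K)) = 2*(5 + 2*K) = 10 + 4*K)
z(u, J) = -7*u + 10*J (z(u, J) = -7*u + (10 + 4*0)*J = -7*u + (10 + 0)*J = -7*u + 10*J)
(471 + z(11, 4))² = (471 + (-7*11 + 10*4))² = (471 + (-77 + 40))² = (471 - 37)² = 434² = 188356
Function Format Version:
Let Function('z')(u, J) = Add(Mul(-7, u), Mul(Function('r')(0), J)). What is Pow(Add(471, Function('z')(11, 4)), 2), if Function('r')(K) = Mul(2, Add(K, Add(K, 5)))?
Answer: 188356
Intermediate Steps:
Function('r')(K) = Add(10, Mul(4, K)) (Function('r')(K) = Mul(2, Add(K, Add(5, K))) = Mul(2, Add(5, Mul(2, K))) = Add(10, Mul(4, K)))
Function('z')(u, J) = Add(Mul(-7, u), Mul(10, J)) (Function('z')(u, J) = Add(Mul(-7, u), Mul(Add(10, Mul(4, 0)), J)) = Add(Mul(-7, u), Mul(Add(10, 0), J)) = Add(Mul(-7, u), Mul(10, J)))
Pow(Add(471, Function('z')(11, 4)), 2) = Pow(Add(471, Add(Mul(-7, 11), Mul(10, 4))), 2) = Pow(Add(471, Add(-77, 40)), 2) = Pow(Add(471, -37), 2) = Pow(434, 2) = 188356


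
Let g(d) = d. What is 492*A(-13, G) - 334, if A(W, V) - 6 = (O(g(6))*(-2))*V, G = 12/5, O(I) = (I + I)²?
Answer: -1687262/5 ≈ -3.3745e+5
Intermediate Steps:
O(I) = 4*I² (O(I) = (2*I)² = 4*I²)
G = 12/5 (G = 12*(⅕) = 12/5 ≈ 2.4000)
A(W, V) = 6 - 288*V (A(W, V) = 6 + ((4*6²)*(-2))*V = 6 + ((4*36)*(-2))*V = 6 + (144*(-2))*V = 6 - 288*V)
492*A(-13, G) - 334 = 492*(6 - 288*12/5) - 334 = 492*(6 - 3456/5) - 334 = 492*(-3426/5) - 334 = -1685592/5 - 334 = -1687262/5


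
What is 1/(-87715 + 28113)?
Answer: -1/59602 ≈ -1.6778e-5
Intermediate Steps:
1/(-87715 + 28113) = 1/(-59602) = -1/59602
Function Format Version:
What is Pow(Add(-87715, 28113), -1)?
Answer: Rational(-1, 59602) ≈ -1.6778e-5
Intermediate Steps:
Pow(Add(-87715, 28113), -1) = Pow(-59602, -1) = Rational(-1, 59602)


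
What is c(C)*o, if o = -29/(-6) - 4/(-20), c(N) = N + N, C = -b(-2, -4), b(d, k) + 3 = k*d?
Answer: -151/3 ≈ -50.333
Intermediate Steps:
b(d, k) = -3 + d*k (b(d, k) = -3 + k*d = -3 + d*k)
C = -5 (C = -(-3 - 2*(-4)) = -(-3 + 8) = -1*5 = -5)
c(N) = 2*N
o = 151/30 (o = -29*(-1/6) - 4*(-1/20) = 29/6 + 1/5 = 151/30 ≈ 5.0333)
c(C)*o = (2*(-5))*(151/30) = -10*151/30 = -151/3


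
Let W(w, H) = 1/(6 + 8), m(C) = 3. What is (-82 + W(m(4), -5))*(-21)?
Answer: 3441/2 ≈ 1720.5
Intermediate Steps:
W(w, H) = 1/14
(-82 + W(m(4), -5))*(-21) = (-82 + 1/14)*(-21) = -1147/14*(-21) = 3441/2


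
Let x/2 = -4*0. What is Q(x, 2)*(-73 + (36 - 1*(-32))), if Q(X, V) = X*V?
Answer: 0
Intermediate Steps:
x = 0 (x = 2*(-4*0) = 2*0 = 0)
Q(X, V) = V*X
Q(x, 2)*(-73 + (36 - 1*(-32))) = (2*0)*(-73 + (36 - 1*(-32))) = 0*(-73 + (36 + 32)) = 0*(-73 + 68) = 0*(-5) = 0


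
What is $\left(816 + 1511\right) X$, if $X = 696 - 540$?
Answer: $363012$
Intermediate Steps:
$X = 156$ ($X = 696 - 540 = 156$)
$\left(816 + 1511\right) X = \left(816 + 1511\right) 156 = 2327 \cdot 156 = 363012$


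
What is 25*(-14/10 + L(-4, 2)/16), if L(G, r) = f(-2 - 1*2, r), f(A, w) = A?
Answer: -165/4 ≈ -41.250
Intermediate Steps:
L(G, r) = -4 (L(G, r) = -2 - 1*2 = -2 - 2 = -4)
25*(-14/10 + L(-4, 2)/16) = 25*(-14/10 - 4/16) = 25*(-14*1/10 - 4*1/16) = 25*(-7/5 - 1/4) = 25*(-33/20) = -165/4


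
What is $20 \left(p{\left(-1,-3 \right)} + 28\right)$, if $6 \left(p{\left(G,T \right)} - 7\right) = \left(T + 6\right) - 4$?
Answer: $\frac{2090}{3} \approx 696.67$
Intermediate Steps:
$p{\left(G,T \right)} = \frac{22}{3} + \frac{T}{6}$ ($p{\left(G,T \right)} = 7 + \frac{\left(T + 6\right) - 4}{6} = 7 + \frac{\left(6 + T\right) - 4}{6} = 7 + \frac{2 + T}{6} = 7 + \left(\frac{1}{3} + \frac{T}{6}\right) = \frac{22}{3} + \frac{T}{6}$)
$20 \left(p{\left(-1,-3 \right)} + 28\right) = 20 \left(\left(\frac{22}{3} + \frac{1}{6} \left(-3\right)\right) + 28\right) = 20 \left(\left(\frac{22}{3} - \frac{1}{2}\right) + 28\right) = 20 \left(\frac{41}{6} + 28\right) = 20 \cdot \frac{209}{6} = \frac{2090}{3}$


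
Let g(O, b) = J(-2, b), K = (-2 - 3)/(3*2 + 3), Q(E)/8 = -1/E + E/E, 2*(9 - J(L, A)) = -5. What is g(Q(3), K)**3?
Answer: 12167/8 ≈ 1520.9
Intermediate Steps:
J(L, A) = 23/2 (J(L, A) = 9 - 1/2*(-5) = 9 + 5/2 = 23/2)
Q(E) = 8 - 8/E (Q(E) = 8*(-1/E + E/E) = 8*(-1/E + 1) = 8*(1 - 1/E) = 8 - 8/E)
K = -5/9 (K = -5/(6 + 3) = -5/9 ≈ -0.55556)
g(O, b) = 23/2
g(Q(3), K)**3 = (23/2)**3 = 12167/8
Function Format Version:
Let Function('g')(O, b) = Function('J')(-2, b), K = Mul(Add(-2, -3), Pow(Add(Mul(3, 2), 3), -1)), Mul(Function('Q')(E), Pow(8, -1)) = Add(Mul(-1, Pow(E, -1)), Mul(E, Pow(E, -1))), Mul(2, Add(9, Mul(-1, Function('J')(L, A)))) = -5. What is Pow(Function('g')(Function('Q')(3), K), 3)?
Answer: Rational(12167, 8) ≈ 1520.9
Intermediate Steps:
Function('J')(L, A) = Rational(23, 2) (Function('J')(L, A) = Add(9, Mul(Rational(-1, 2), -5)) = Add(9, Rational(5, 2)) = Rational(23, 2))
Function('Q')(E) = Add(8, Mul(-8, Pow(E, -1))) (Function('Q')(E) = Mul(8, Add(Mul(-1, Pow(E, -1)), Mul(E, Pow(E, -1)))) = Mul(8, Add(Mul(-1, Pow(E, -1)), 1)) = Mul(8, Add(1, Mul(-1, Pow(E, -1)))) = Add(8, Mul(-8, Pow(E, -1))))
K = Rational(-5, 9) (K = Mul(-5, Pow(Add(6, 3), -1)) = Mul(-5, Pow(9, -1)) = Mul(-5, Rational(1, 9)) = Rational(-5, 9) ≈ -0.55556)
Function('g')(O, b) = Rational(23, 2)
Pow(Function('g')(Function('Q')(3), K), 3) = Pow(Rational(23, 2), 3) = Rational(12167, 8)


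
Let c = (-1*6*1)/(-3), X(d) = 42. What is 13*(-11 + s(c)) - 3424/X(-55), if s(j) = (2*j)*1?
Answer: -3623/21 ≈ -172.52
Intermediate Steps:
c = 2 (c = -6*1*(-⅓) = -6*(-⅓) = 2)
s(j) = 2*j
13*(-11 + s(c)) - 3424/X(-55) = 13*(-11 + 2*2) - 3424/42 = 13*(-11 + 4) - 3424*1/42 = 13*(-7) - 1712/21 = -91 - 1712/21 = -3623/21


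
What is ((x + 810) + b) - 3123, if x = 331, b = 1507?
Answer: -475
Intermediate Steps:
((x + 810) + b) - 3123 = ((331 + 810) + 1507) - 3123 = (1141 + 1507) - 3123 = 2648 - 3123 = -475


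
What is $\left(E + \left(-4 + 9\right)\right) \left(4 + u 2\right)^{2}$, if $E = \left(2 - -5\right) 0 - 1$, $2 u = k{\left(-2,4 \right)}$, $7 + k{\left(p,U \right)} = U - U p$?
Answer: $324$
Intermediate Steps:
$k{\left(p,U \right)} = -7 + U - U p$ ($k{\left(p,U \right)} = -7 - \left(- U + U p\right) = -7 + U - U p$)
$u = \frac{5}{2}$ ($u = \frac{-7 + 4 - 4 \left(-2\right)}{2} = \frac{-7 + 4 + 8}{2} = \frac{1}{2} \cdot 5 = \frac{5}{2} \approx 2.5$)
$E = -1$ ($E = \left(2 + 5\right) 0 - 1 = 7 \cdot 0 - 1 = 0 - 1 = -1$)
$\left(E + \left(-4 + 9\right)\right) \left(4 + u 2\right)^{2} = \left(-1 + \left(-4 + 9\right)\right) \left(4 + \frac{5}{2} \cdot 2\right)^{2} = \left(-1 + 5\right) \left(4 + 5\right)^{2} = 4 \cdot 9^{2} = 4 \cdot 81 = 324$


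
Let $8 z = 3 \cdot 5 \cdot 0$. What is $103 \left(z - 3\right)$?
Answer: $-309$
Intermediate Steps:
$z = 0$ ($z = \frac{3 \cdot 5 \cdot 0}{8} = \frac{15 \cdot 0}{8} = \frac{1}{8} \cdot 0 = 0$)
$103 \left(z - 3\right) = 103 \left(0 - 3\right) = 103 \left(-3\right) = -309$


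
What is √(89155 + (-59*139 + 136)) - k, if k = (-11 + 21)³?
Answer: -1000 + 3*√9010 ≈ -715.24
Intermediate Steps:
k = 1000 (k = 10³ = 1000)
√(89155 + (-59*139 + 136)) - k = √(89155 + (-59*139 + 136)) - 1*1000 = √(89155 + (-8201 + 136)) - 1000 = √(89155 - 8065) - 1000 = √81090 - 1000 = 3*√9010 - 1000 = -1000 + 3*√9010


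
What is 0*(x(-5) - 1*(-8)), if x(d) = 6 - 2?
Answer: 0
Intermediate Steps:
x(d) = 4
0*(x(-5) - 1*(-8)) = 0*(4 - 1*(-8)) = 0*(4 + 8) = 0*12 = 0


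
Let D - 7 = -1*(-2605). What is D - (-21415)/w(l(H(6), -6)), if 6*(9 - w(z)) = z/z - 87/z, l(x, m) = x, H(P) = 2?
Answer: 761096/193 ≈ 3943.5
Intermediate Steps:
D = 2612 (D = 7 - 1*(-2605) = 7 + 2605 = 2612)
w(z) = 53/6 + 29/(2*z) (w(z) = 9 - (z/z - 87/z)/6 = 9 - (1 - 87/z)/6 = 9 + (-⅙ + 29/(2*z)) = 53/6 + 29/(2*z))
D - (-21415)/w(l(H(6), -6)) = 2612 - (-21415)/((⅙)*(87 + 53*2)/2) = 2612 - (-21415)/((⅙)*(½)*(87 + 106)) = 2612 - (-21415)/((⅙)*(½)*193) = 2612 - (-21415)/193/12 = 2612 - (-21415)*12/193 = 2612 - 1*(-256980/193) = 2612 + 256980/193 = 761096/193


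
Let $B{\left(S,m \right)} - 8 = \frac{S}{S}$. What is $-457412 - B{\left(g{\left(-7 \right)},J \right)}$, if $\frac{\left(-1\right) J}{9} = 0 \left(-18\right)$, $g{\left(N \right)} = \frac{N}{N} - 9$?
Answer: $-457421$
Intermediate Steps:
$g{\left(N \right)} = -8$ ($g{\left(N \right)} = 1 - 9 = -8$)
$J = 0$ ($J = - 9 \cdot 0 \left(-18\right) = \left(-9\right) 0 = 0$)
$B{\left(S,m \right)} = 9$ ($B{\left(S,m \right)} = 8 + \frac{S}{S} = 8 + 1 = 9$)
$-457412 - B{\left(g{\left(-7 \right)},J \right)} = -457412 - 9 = -457421$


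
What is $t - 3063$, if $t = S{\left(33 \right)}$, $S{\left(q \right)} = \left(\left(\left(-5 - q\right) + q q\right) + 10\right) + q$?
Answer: $-1969$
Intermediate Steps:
$S{\left(q \right)} = 5 + q^{2}$ ($S{\left(q \right)} = \left(\left(\left(-5 - q\right) + q^{2}\right) + 10\right) + q = \left(\left(-5 + q^{2} - q\right) + 10\right) + q = \left(5 + q^{2} - q\right) + q = 5 + q^{2}$)
$t = 1094$ ($t = 5 + 33^{2} = 5 + 1089 = 1094$)
$t - 3063 = 1094 - 3063 = -1969$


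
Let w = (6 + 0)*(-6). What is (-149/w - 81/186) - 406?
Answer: -448963/1116 ≈ -402.30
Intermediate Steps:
w = -36 (w = 6*(-6) = -36)
(-149/w - 81/186) - 406 = (-149/(-36) - 81/186) - 406 = (-149*(-1/36) - 81*1/186) - 406 = (149/36 - 27/62) - 406 = 4133/1116 - 406 = -448963/1116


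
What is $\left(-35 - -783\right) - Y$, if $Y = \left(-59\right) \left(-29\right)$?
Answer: $-963$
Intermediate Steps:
$Y = 1711$
$\left(-35 - -783\right) - Y = \left(-35 - -783\right) - 1711 = \left(-35 + 783\right) - 1711 = 748 - 1711 = -963$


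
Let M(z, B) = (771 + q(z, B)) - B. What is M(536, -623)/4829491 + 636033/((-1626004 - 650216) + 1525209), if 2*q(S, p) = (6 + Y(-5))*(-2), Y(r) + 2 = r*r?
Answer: -1023563506396/1209000288467 ≈ -0.84662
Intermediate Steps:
Y(r) = -2 + r**2 (Y(r) = -2 + r*r = -2 + r**2)
q(S, p) = -29 (q(S, p) = ((6 + (-2 + (-5)**2))*(-2))/2 = ((6 + (-2 + 25))*(-2))/2 = ((6 + 23)*(-2))/2 = (29*(-2))/2 = (1/2)*(-58) = -29)
M(z, B) = 742 - B (M(z, B) = (771 - 29) - B = 742 - B)
M(536, -623)/4829491 + 636033/((-1626004 - 650216) + 1525209) = (742 - 1*(-623))/4829491 + 636033/((-1626004 - 650216) + 1525209) = (742 + 623)*(1/4829491) + 636033/(-2276220 + 1525209) = 1365*(1/4829491) + 636033/(-751011) = 1365/4829491 + 636033*(-1/751011) = 1365/4829491 - 212011/250337 = -1023563506396/1209000288467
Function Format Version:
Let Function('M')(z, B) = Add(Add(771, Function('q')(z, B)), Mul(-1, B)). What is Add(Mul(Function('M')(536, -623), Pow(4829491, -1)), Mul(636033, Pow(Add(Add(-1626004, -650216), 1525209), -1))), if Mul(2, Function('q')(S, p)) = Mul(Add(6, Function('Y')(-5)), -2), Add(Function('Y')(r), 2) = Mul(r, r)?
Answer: Rational(-1023563506396, 1209000288467) ≈ -0.84662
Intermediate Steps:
Function('Y')(r) = Add(-2, Pow(r, 2)) (Function('Y')(r) = Add(-2, Mul(r, r)) = Add(-2, Pow(r, 2)))
Function('q')(S, p) = -29 (Function('q')(S, p) = Mul(Rational(1, 2), Mul(Add(6, Add(-2, Pow(-5, 2))), -2)) = Mul(Rational(1, 2), Mul(Add(6, Add(-2, 25)), -2)) = Mul(Rational(1, 2), Mul(Add(6, 23), -2)) = Mul(Rational(1, 2), Mul(29, -2)) = Mul(Rational(1, 2), -58) = -29)
Function('M')(z, B) = Add(742, Mul(-1, B)) (Function('M')(z, B) = Add(Add(771, -29), Mul(-1, B)) = Add(742, Mul(-1, B)))
Add(Mul(Function('M')(536, -623), Pow(4829491, -1)), Mul(636033, Pow(Add(Add(-1626004, -650216), 1525209), -1))) = Add(Mul(Add(742, Mul(-1, -623)), Pow(4829491, -1)), Mul(636033, Pow(Add(Add(-1626004, -650216), 1525209), -1))) = Add(Mul(Add(742, 623), Rational(1, 4829491)), Mul(636033, Pow(Add(-2276220, 1525209), -1))) = Add(Mul(1365, Rational(1, 4829491)), Mul(636033, Pow(-751011, -1))) = Add(Rational(1365, 4829491), Mul(636033, Rational(-1, 751011))) = Add(Rational(1365, 4829491), Rational(-212011, 250337)) = Rational(-1023563506396, 1209000288467)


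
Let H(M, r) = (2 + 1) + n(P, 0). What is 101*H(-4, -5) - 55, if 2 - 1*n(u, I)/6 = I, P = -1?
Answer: 1460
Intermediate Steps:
n(u, I) = 12 - 6*I
H(M, r) = 15 (H(M, r) = (2 + 1) + (12 - 6*0) = 3 + (12 + 0) = 3 + 12 = 15)
101*H(-4, -5) - 55 = 101*15 - 55 = 1515 - 55 = 1460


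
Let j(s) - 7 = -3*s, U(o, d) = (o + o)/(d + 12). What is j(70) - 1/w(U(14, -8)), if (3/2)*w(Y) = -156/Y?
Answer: -21105/104 ≈ -202.93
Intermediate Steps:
U(o, d) = 2*o/(12 + d) (U(o, d) = (2*o)/(12 + d) = 2*o/(12 + d))
w(Y) = -104/Y (w(Y) = 2*(-156/Y)/3 = -104/Y)
j(s) = 7 - 3*s
j(70) - 1/w(U(14, -8)) = (7 - 3*70) - 1/((-104/(2*14/(12 - 8)))) = (7 - 210) - 1/((-104/(2*14/4))) = -203 - 1/((-104/(2*14*(1/4)))) = -203 - 1/((-104/7)) = -203 - 1/((-104*1/7)) = -203 - 1/(-104/7) = -203 - 1*(-7/104) = -203 + 7/104 = -21105/104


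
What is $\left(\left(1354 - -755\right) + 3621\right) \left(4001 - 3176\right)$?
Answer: $4727250$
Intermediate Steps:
$\left(\left(1354 - -755\right) + 3621\right) \left(4001 - 3176\right) = \left(\left(1354 + 755\right) + 3621\right) 825 = \left(2109 + 3621\right) 825 = 5730 \cdot 825 = 4727250$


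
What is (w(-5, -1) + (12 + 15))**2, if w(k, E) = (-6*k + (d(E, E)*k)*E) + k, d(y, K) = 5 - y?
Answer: 6724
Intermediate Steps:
w(k, E) = -5*k + E*k*(5 - E) (w(k, E) = (-6*k + ((5 - E)*k)*E) + k = (-6*k + (k*(5 - E))*E) + k = (-6*k + E*k*(5 - E)) + k = -5*k + E*k*(5 - E))
(w(-5, -1) + (12 + 15))**2 = (-1*(-5)*(5 - (-5 - 1)) + (12 + 15))**2 = (-1*(-5)*(5 - 1*(-6)) + 27)**2 = (-1*(-5)*(5 + 6) + 27)**2 = (-1*(-5)*11 + 27)**2 = (55 + 27)**2 = 82**2 = 6724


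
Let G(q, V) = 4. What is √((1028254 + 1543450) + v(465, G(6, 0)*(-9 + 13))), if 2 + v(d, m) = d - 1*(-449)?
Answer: 2*√643154 ≈ 1603.9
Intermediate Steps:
v(d, m) = 447 + d (v(d, m) = -2 + (d - 1*(-449)) = -2 + (d + 449) = -2 + (449 + d) = 447 + d)
√((1028254 + 1543450) + v(465, G(6, 0)*(-9 + 13))) = √((1028254 + 1543450) + (447 + 465)) = √(2571704 + 912) = √2572616 = 2*√643154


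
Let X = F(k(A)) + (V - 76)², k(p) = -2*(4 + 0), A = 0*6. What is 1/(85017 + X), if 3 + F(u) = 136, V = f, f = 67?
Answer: 1/85231 ≈ 1.1733e-5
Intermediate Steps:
A = 0
V = 67
k(p) = -8 (k(p) = -2*4 = -8)
F(u) = 133 (F(u) = -3 + 136 = 133)
X = 214 (X = 133 + (67 - 76)² = 133 + (-9)² = 133 + 81 = 214)
1/(85017 + X) = 1/(85017 + 214) = 1/85231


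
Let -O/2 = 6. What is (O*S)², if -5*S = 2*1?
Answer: 576/25 ≈ 23.040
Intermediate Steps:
O = -12 (O = -2*6 = -12)
S = -⅖ (S = -2/5 = -⅕*2 = -⅖ ≈ -0.40000)
(O*S)² = (-12*(-⅖))² = (24/5)² = 576/25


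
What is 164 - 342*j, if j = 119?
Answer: -40534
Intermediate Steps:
164 - 342*j = 164 - 342*119 = 164 - 40698 = -40534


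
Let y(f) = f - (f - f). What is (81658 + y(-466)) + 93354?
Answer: 174546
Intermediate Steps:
y(f) = f (y(f) = f - 1*0 = f + 0 = f)
(81658 + y(-466)) + 93354 = (81658 - 466) + 93354 = 81192 + 93354 = 174546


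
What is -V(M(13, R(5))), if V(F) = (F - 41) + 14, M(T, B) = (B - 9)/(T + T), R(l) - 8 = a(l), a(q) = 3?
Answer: 350/13 ≈ 26.923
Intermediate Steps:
R(l) = 11 (R(l) = 8 + 3 = 11)
M(T, B) = (-9 + B)/(2*T) (M(T, B) = (-9 + B)/((2*T)) = (-9 + B)*(1/(2*T)) = (-9 + B)/(2*T))
V(F) = -27 + F (V(F) = (-41 + F) + 14 = -27 + F)
-V(M(13, R(5))) = -(-27 + (½)*(-9 + 11)/13) = -(-27 + (½)*(1/13)*2) = -(-27 + 1/13) = -1*(-350/13) = 350/13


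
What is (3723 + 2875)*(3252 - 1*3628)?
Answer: -2480848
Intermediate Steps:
(3723 + 2875)*(3252 - 1*3628) = 6598*(3252 - 3628) = 6598*(-376) = -2480848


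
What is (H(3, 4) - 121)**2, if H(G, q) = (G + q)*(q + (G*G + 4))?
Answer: 4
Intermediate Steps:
H(G, q) = (G + q)*(4 + q + G**2) (H(G, q) = (G + q)*(q + (G**2 + 4)) = (G + q)*(q + (4 + G**2)) = (G + q)*(4 + q + G**2))
(H(3, 4) - 121)**2 = ((3**3 + 4**2 + 4*3 + 4*4 + 3*4 + 4*3**2) - 121)**2 = ((27 + 16 + 12 + 16 + 12 + 4*9) - 121)**2 = ((27 + 16 + 12 + 16 + 12 + 36) - 121)**2 = (119 - 121)**2 = (-2)**2 = 4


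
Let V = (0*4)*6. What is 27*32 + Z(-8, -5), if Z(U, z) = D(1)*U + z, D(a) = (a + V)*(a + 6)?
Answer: 803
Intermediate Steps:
V = 0 (V = 0*6 = 0)
D(a) = a*(6 + a) (D(a) = (a + 0)*(a + 6) = a*(6 + a))
Z(U, z) = z + 7*U (Z(U, z) = (1*(6 + 1))*U + z = (1*7)*U + z = 7*U + z = z + 7*U)
27*32 + Z(-8, -5) = 27*32 + (-5 + 7*(-8)) = 864 + (-5 - 56) = 864 - 61 = 803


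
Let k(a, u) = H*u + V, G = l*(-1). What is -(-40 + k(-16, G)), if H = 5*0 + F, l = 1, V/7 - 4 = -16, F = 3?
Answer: 127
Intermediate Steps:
V = -84 (V = 28 + 7*(-16) = 28 - 112 = -84)
H = 3 (H = 5*0 + 3 = 0 + 3 = 3)
G = -1 (G = 1*(-1) = -1)
k(a, u) = -84 + 3*u (k(a, u) = 3*u - 84 = -84 + 3*u)
-(-40 + k(-16, G)) = -(-40 + (-84 + 3*(-1))) = -(-40 + (-84 - 3)) = -(-40 - 87) = -1*(-127) = 127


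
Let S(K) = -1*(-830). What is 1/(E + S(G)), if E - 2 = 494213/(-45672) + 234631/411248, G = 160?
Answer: 2347814832/1929315935125 ≈ 0.0012169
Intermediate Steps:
S(K) = 830
E = -19370375435/2347814832 (E = 2 + (494213/(-45672) + 234631/411248) = 2 + (494213*(-1/45672) + 234631*(1/411248)) = 2 + (-494213/45672 + 234631/411248) = 2 - 24066005099/2347814832 = -19370375435/2347814832 ≈ -8.2504)
1/(E + S(G)) = 1/(-19370375435/2347814832 + 830) = 1/(1929315935125/2347814832) = 2347814832/1929315935125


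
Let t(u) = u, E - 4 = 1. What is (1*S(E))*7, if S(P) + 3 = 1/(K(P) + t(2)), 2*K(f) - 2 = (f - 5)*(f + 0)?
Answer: -56/3 ≈ -18.667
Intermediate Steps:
E = 5 (E = 4 + 1 = 5)
K(f) = 1 + f*(-5 + f)/2 (K(f) = 1 + ((f - 5)*(f + 0))/2 = 1 + ((-5 + f)*f)/2 = 1 + (f*(-5 + f))/2 = 1 + f*(-5 + f)/2)
S(P) = -3 + 1/(3 + P²/2 - 5*P/2) (S(P) = -3 + 1/((1 + P²/2 - 5*P/2) + 2) = -3 + 1/(3 + P²/2 - 5*P/2))
(1*S(E))*7 = (1*((-16 - 3*5² + 15*5)/(6 + 5² - 5*5)))*7 = (1*((-16 - 3*25 + 75)/(6 + 25 - 25)))*7 = (1*((-16 - 75 + 75)/6))*7 = (1*((⅙)*(-16)))*7 = (1*(-8/3))*7 = -8/3*7 = -56/3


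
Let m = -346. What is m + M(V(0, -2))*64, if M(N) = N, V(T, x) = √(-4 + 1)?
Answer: -346 + 64*I*√3 ≈ -346.0 + 110.85*I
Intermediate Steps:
V(T, x) = I*√3 (V(T, x) = √(-3) = I*√3)
m + M(V(0, -2))*64 = -346 + (I*√3)*64 = -346 + 64*I*√3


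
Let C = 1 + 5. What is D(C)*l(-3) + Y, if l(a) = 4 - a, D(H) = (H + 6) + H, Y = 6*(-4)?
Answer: 102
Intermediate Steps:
C = 6
Y = -24
D(H) = 6 + 2*H (D(H) = (6 + H) + H = 6 + 2*H)
D(C)*l(-3) + Y = (6 + 2*6)*(4 - 1*(-3)) - 24 = (6 + 12)*(4 + 3) - 24 = 18*7 - 24 = 126 - 24 = 102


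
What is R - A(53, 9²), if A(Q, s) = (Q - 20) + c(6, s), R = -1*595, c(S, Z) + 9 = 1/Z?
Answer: -50140/81 ≈ -619.01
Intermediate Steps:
c(S, Z) = -9 + 1/Z
R = -595
A(Q, s) = -29 + Q + 1/s (A(Q, s) = (Q - 20) + (-9 + 1/s) = (-20 + Q) + (-9 + 1/s) = -29 + Q + 1/s)
R - A(53, 9²) = -595 - (-29 + 53 + 1/(9²)) = -595 - (-29 + 53 + 1/81) = -595 - 1*1945/81 = -595 - 1945/81 = -50140/81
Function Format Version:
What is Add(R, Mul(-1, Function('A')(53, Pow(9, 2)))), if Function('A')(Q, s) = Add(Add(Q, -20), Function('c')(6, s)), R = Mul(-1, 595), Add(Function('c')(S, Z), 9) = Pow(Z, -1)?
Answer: Rational(-50140, 81) ≈ -619.01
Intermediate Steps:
Function('c')(S, Z) = Add(-9, Pow(Z, -1))
R = -595
Function('A')(Q, s) = Add(-29, Q, Pow(s, -1)) (Function('A')(Q, s) = Add(Add(Q, -20), Add(-9, Pow(s, -1))) = Add(Add(-20, Q), Add(-9, Pow(s, -1))) = Add(-29, Q, Pow(s, -1)))
Add(R, Mul(-1, Function('A')(53, Pow(9, 2)))) = Add(-595, Mul(-1, Add(-29, 53, Pow(Pow(9, 2), -1)))) = Add(-595, Mul(-1, Add(-29, 53, Pow(81, -1)))) = Add(-595, Mul(-1, Add(-29, 53, Rational(1, 81)))) = Add(-595, Mul(-1, Rational(1945, 81))) = Add(-595, Rational(-1945, 81)) = Rational(-50140, 81)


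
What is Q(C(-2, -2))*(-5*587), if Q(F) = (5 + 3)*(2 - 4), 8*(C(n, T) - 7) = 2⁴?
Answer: 46960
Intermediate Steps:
C(n, T) = 9 (C(n, T) = 7 + (⅛)*2⁴ = 7 + (⅛)*16 = 7 + 2 = 9)
Q(F) = -16 (Q(F) = 8*(-2) = -16)
Q(C(-2, -2))*(-5*587) = -(-80)*587 = -16*(-2935) = 46960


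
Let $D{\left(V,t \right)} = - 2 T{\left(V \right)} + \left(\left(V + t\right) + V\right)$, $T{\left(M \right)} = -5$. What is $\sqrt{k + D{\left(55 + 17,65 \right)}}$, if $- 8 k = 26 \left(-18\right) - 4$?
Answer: $\sqrt{278} \approx 16.673$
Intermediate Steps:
$k = 59$ ($k = - \frac{26 \left(-18\right) - 4}{8} = - \frac{-468 - 4}{8} = \left(- \frac{1}{8}\right) \left(-472\right) = 59$)
$D{\left(V,t \right)} = 10 + t + 2 V$ ($D{\left(V,t \right)} = \left(-2\right) \left(-5\right) + \left(\left(V + t\right) + V\right) = 10 + \left(t + 2 V\right) = 10 + t + 2 V$)
$\sqrt{k + D{\left(55 + 17,65 \right)}} = \sqrt{59 + \left(10 + 65 + 2 \left(55 + 17\right)\right)} = \sqrt{59 + \left(10 + 65 + 2 \cdot 72\right)} = \sqrt{59 + \left(10 + 65 + 144\right)} = \sqrt{59 + 219} = \sqrt{278}$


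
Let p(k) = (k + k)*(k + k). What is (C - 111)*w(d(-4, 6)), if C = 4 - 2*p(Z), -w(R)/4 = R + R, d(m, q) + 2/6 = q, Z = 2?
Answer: 18904/3 ≈ 6301.3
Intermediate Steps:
d(m, q) = -⅓ + q
p(k) = 4*k² (p(k) = (2*k)*(2*k) = 4*k²)
w(R) = -8*R (w(R) = -4*(R + R) = -8*R)
C = -28 (C = 4 - 8*2² = 4 - 8*4 = 4 - 2*16 = 4 - 32 = -28)
(C - 111)*w(d(-4, 6)) = (-28 - 111)*(-8*(-⅓ + 6)) = -(-1112)*17/3 = -139*(-136/3) = 18904/3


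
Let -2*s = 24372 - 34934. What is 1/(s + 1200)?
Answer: 1/6481 ≈ 0.00015430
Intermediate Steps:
s = 5281 (s = -(24372 - 34934)/2 = -½*(-10562) = 5281)
1/(s + 1200) = 1/(5281 + 1200) = 1/6481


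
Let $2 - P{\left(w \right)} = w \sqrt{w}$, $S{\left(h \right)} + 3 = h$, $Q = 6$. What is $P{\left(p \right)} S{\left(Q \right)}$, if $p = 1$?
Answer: $3$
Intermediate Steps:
$S{\left(h \right)} = -3 + h$
$P{\left(w \right)} = 2 - w^{\frac{3}{2}}$ ($P{\left(w \right)} = 2 - w \sqrt{w} = 2 - w^{\frac{3}{2}}$)
$P{\left(p \right)} S{\left(Q \right)} = \left(2 - 1^{\frac{3}{2}}\right) \left(-3 + 6\right) = \left(2 - 1\right) 3 = 1 \cdot 3 = 3$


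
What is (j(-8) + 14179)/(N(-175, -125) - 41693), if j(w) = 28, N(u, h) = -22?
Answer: -14207/41715 ≈ -0.34057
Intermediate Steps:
(j(-8) + 14179)/(N(-175, -125) - 41693) = (28 + 14179)/(-22 - 41693) = 14207/(-41715) = 14207*(-1/41715) = -14207/41715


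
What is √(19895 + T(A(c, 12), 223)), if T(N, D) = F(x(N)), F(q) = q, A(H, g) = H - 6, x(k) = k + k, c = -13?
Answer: √19857 ≈ 140.91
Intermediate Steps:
x(k) = 2*k
A(H, g) = -6 + H
T(N, D) = 2*N
√(19895 + T(A(c, 12), 223)) = √(19895 + 2*(-6 - 13)) = √(19895 + 2*(-19)) = √(19895 - 38) = √19857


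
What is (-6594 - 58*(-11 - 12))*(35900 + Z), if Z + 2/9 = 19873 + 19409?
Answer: -3559105360/9 ≈ -3.9546e+8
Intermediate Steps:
Z = 353536/9 (Z = -2/9 + (19873 + 19409) = -2/9 + 39282 = 353536/9 ≈ 39282.)
(-6594 - 58*(-11 - 12))*(35900 + Z) = (-6594 - 58*(-11 - 12))*(35900 + 353536/9) = (-6594 - 58*(-23))*(676636/9) = (-6594 + 1334)*(676636/9) = -5260*676636/9 = -3559105360/9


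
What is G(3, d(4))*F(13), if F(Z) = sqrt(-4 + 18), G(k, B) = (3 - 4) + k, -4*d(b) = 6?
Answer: 2*sqrt(14) ≈ 7.4833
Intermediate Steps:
d(b) = -3/2 (d(b) = -1/4*6 = -3/2)
G(k, B) = -1 + k
F(Z) = sqrt(14)
G(3, d(4))*F(13) = (-1 + 3)*sqrt(14) = 2*sqrt(14)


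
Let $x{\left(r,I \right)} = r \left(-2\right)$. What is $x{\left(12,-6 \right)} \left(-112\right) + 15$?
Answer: $2703$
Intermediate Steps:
$x{\left(r,I \right)} = - 2 r$
$x{\left(12,-6 \right)} \left(-112\right) + 15 = \left(-2\right) 12 \left(-112\right) + 15 = \left(-24\right) \left(-112\right) + 15 = 2688 + 15 = 2703$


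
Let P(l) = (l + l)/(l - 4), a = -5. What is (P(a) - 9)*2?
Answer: -142/9 ≈ -15.778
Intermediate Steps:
P(l) = 2*l/(-4 + l) (P(l) = (2*l)/(-4 + l) = 2*l/(-4 + l))
(P(a) - 9)*2 = (2*(-5)/(-4 - 5) - 9)*2 = (2*(-5)/(-9) - 9)*2 = (2*(-5)*(-⅑) - 9)*2 = (10/9 - 9)*2 = -71/9*2 = -142/9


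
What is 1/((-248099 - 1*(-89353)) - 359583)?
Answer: -1/518329 ≈ -1.9293e-6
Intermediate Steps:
1/((-248099 - 1*(-89353)) - 359583) = 1/((-248099 + 89353) - 359583) = 1/(-158746 - 359583) = 1/(-518329) = -1/518329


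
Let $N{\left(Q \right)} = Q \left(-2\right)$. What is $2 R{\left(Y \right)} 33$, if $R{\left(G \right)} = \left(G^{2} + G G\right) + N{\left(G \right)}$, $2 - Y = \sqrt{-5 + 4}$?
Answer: $132 - 396 i \approx 132.0 - 396.0 i$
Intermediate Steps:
$N{\left(Q \right)} = - 2 Q$
$Y = 2 - i$ ($Y = 2 - \sqrt{-5 + 4} = 2 - \sqrt{-1} = 2 - i \approx 2.0 - 1.0 i$)
$R{\left(G \right)} = - 2 G + 2 G^{2}$ ($R{\left(G \right)} = \left(G^{2} + G G\right) - 2 G = \left(G^{2} + G^{2}\right) - 2 G = 2 G^{2} - 2 G = - 2 G + 2 G^{2}$)
$2 R{\left(Y \right)} 33 = 2 \cdot 2 \left(2 - i\right) \left(-1 + \left(2 - i\right)\right) 33 = 2 \cdot 2 \left(2 - i\right) \left(1 - i\right) 33 = 2 \cdot 2 \left(1 - i\right) \left(2 - i\right) 33 = 4 \left(1 - i\right) \left(2 - i\right) 33 = 132 \left(1 - i\right) \left(2 - i\right)$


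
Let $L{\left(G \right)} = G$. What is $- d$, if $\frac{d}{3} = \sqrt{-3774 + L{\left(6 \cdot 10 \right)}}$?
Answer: $- 3 i \sqrt{3714} \approx - 182.83 i$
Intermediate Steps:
$d = 3 i \sqrt{3714}$ ($d = 3 \sqrt{-3774 + 6 \cdot 10} = 3 \sqrt{-3774 + 60} = 3 \sqrt{-3714} = 3 i \sqrt{3714} \approx 182.83 i$)
$- d = - 3 i \sqrt{3714}$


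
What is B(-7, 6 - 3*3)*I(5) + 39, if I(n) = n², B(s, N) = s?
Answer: -136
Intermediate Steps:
B(-7, 6 - 3*3)*I(5) + 39 = -7*5² + 39 = -7*25 + 39 = -175 + 39 = -136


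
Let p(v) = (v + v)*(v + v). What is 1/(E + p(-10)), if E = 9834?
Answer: 1/10234 ≈ 9.7714e-5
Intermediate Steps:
p(v) = 4*v² (p(v) = (2*v)*(2*v) = 4*v²)
1/(E + p(-10)) = 1/(9834 + 4*(-10)²) = 1/(9834 + 4*100) = 1/(9834 + 400) = 1/10234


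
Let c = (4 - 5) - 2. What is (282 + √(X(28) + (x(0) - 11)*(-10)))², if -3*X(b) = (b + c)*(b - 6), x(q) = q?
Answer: 238352/3 + 376*I*√165 ≈ 79451.0 + 4829.8*I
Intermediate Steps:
c = -3 (c = -1 - 2 = -3)
X(b) = -(-6 + b)*(-3 + b)/3 (X(b) = -(b - 3)*(b - 6)/3 = -(-3 + b)*(-6 + b)/3 = -(-6 + b)*(-3 + b)/3)
(282 + √(X(28) + (x(0) - 11)*(-10)))² = (282 + √((-6 + 3*28 - ⅓*28²) + (0 - 11)*(-10)))² = (282 + √((-6 + 84 - ⅓*784) - 11*(-10)))² = (282 + √((-6 + 84 - 784/3) + 110))² = (282 + √(-550/3 + 110))² = (282 + √(-220/3))² = (282 + 2*I*√165/3)²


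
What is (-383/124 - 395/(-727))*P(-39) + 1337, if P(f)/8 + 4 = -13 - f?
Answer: 20035685/22537 ≈ 889.01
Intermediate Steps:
P(f) = -136 - 8*f (P(f) = -32 + 8*(-13 - f) = -32 + (-104 - 8*f) = -136 - 8*f)
(-383/124 - 395/(-727))*P(-39) + 1337 = (-383/124 - 395/(-727))*(-136 - 8*(-39)) + 1337 = (-383*1/124 - 395*(-1/727))*(-136 + 312) + 1337 = (-383/124 + 395/727)*176 + 1337 = -229461/90148*176 + 1337 = -10096284/22537 + 1337 = 20035685/22537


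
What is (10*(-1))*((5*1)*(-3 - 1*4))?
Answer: 350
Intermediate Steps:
(10*(-1))*((5*1)*(-3 - 1*4)) = -50*(-3 - 4) = -50*(-7) = -10*(-35) = 350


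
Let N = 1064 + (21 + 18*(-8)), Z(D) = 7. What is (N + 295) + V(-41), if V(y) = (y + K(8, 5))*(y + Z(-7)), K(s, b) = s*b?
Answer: 1270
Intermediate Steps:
K(s, b) = b*s
V(y) = (7 + y)*(40 + y) (V(y) = (y + 5*8)*(y + 7) = (y + 40)*(7 + y) = (40 + y)*(7 + y) = (7 + y)*(40 + y))
N = 941 (N = 1064 + (21 - 144) = 1064 - 123 = 941)
(N + 295) + V(-41) = (941 + 295) + (280 + (-41)² + 47*(-41)) = 1236 + (280 + 1681 - 1927) = 1236 + 34 = 1270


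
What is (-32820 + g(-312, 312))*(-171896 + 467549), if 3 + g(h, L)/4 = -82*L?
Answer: -39962824704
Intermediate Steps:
g(h, L) = -12 - 328*L (g(h, L) = -12 + 4*(-82*L) = -12 - 328*L)
(-32820 + g(-312, 312))*(-171896 + 467549) = (-32820 + (-12 - 328*312))*(-171896 + 467549) = (-32820 + (-12 - 102336))*295653 = (-32820 - 102348)*295653 = -135168*295653 = -39962824704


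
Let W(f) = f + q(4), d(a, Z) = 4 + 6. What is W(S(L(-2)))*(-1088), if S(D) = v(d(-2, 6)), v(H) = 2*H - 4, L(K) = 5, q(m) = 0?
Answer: -17408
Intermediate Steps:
d(a, Z) = 10
v(H) = -4 + 2*H
S(D) = 16 (S(D) = -4 + 2*10 = -4 + 20 = 16)
W(f) = f (W(f) = f + 0 = f)
W(S(L(-2)))*(-1088) = 16*(-1088) = -17408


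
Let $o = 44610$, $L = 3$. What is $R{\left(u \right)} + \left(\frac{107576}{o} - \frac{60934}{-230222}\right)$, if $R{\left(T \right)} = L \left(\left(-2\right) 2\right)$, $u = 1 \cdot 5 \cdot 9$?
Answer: $- \frac{23939453357}{2567550855} \approx -9.3239$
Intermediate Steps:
$u = 45$ ($u = 5 \cdot 9 = 45$)
$R{\left(T \right)} = -12$ ($R{\left(T \right)} = 3 \left(\left(-2\right) 2\right) = 3 \left(-4\right) = -12$)
$R{\left(u \right)} + \left(\frac{107576}{o} - \frac{60934}{-230222}\right) = -12 + \left(\frac{107576}{44610} - \frac{60934}{-230222}\right) = -12 + \left(107576 \cdot \frac{1}{44610} - - \frac{30467}{115111}\right) = -12 + \left(\frac{53788}{22305} + \frac{30467}{115111}\right) = -12 + \frac{6871156903}{2567550855} = - \frac{23939453357}{2567550855}$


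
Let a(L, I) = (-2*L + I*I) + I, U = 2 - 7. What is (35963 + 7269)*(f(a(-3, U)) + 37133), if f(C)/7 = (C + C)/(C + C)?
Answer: 1605636480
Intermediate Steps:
U = -5
a(L, I) = I + I² - 2*L (a(L, I) = (-2*L + I²) + I = (I² - 2*L) + I = I + I² - 2*L)
f(C) = 7 (f(C) = 7*((C + C)/(C + C)) = 7*((2*C)/((2*C))) = 7*((2*C)*(1/(2*C))) = 7*1 = 7)
(35963 + 7269)*(f(a(-3, U)) + 37133) = (35963 + 7269)*(7 + 37133) = 43232*37140 = 1605636480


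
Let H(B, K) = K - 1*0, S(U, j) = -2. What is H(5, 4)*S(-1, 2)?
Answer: -8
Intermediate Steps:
H(B, K) = K (H(B, K) = K + 0 = K)
H(5, 4)*S(-1, 2) = 4*(-2) = -8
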